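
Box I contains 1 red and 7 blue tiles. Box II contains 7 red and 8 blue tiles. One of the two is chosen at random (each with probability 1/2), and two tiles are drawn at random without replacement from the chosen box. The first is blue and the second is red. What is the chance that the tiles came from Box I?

P(E | Box I) = 1/8; P(E | Box II) = 4/15.
P(E) = 1/2·1/8 + 1/2·4/15 = 47/240.
By Bayes' rule, P(Box I | E) = 1/16 / 47/240 = 15/47 ≈ 0.3191.

15/47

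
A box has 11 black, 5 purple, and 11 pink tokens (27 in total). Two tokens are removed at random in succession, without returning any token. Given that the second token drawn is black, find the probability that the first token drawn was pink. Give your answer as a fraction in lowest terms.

11/26

P(first=pink and the second token drawn is black) = (11/27)·(11/26) = 121/702.
P(the second token drawn is black) = Σ over first color = 55/351 + 55/702 + 121/702 = 11/27.
By Bayes, P(first=pink | the second token drawn is black) = 121/702 / 11/27 = 11/26 ≈ 0.4231.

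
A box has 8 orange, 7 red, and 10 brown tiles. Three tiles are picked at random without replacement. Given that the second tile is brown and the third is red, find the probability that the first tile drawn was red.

6/23

P(first=red and the second tile is brown and the third is red) = (7/25)·(10/24)·(6/23) = 7/230.
P(E) = Σ over first color = 14/345 + 7/230 + 21/460 = 7/60.
By Bayes, P(first=red | E) = 7/230 / 7/60 = 6/23 ≈ 0.2609.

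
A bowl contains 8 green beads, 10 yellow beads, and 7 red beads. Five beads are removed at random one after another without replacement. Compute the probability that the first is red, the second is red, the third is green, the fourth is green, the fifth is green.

Multiply the conditional probability of each draw in order, without replacement, so each draw removes one from its color and from the total.
P = (7/25) · (6/24) · (8/23) · (7/22) · (6/21) = 14/6325 ≈ 0.0022.

14/6325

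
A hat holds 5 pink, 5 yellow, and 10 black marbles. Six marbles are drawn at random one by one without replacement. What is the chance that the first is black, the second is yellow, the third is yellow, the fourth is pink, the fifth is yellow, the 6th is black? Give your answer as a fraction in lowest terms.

5/5168

Multiply the conditional probability of each draw in order, without replacement, so each draw removes one from its color and from the total.
P = (10/20) · (5/19) · (4/18) · (5/17) · (3/16) · (9/15) = 5/5168 ≈ 0.0010.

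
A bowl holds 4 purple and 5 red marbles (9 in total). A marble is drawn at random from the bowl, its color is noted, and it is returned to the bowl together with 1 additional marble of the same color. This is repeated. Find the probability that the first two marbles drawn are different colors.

4/9

Either purple then red, or red then purple; after the first draw the total is 10.
P = (4/9)·(5/10) + (5/9)·(4/10) = 4/9 ≈ 0.4444.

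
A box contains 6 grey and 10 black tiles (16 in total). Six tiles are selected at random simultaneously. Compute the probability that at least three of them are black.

909/1001

Sum the hypergeometric tail for j = 3,…,6 black tiles.
Favorable = C(10,3)·C(6,3) + C(10,4)·C(6,2) + C(10,5)·C(6,1) + C(10,6)·C(6,0) = 7272; total = C(16,6) = 8008.
P = 7272/8008 = 909/1001 ≈ 0.9081.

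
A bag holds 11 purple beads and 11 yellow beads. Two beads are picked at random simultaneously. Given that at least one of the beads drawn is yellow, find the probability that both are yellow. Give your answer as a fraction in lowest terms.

5/16

P(both yellow) = C(11,2)/C(22,2) = 5/21; P(at least one yellow) = 1 − C(11,2)/C(22,2) = 16/21.
Since 'both yellow' ⊆ 'at least one yellow', P(both | at least one) = 5/21 / 16/21 = 5/16 ≈ 0.3125.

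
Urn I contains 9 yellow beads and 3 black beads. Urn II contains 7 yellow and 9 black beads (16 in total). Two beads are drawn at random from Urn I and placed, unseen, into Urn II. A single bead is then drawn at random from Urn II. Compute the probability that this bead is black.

19/36

Condition on how many of the transferred beads are black (from Urn I: 3 black of 12; then Urn II has 18 total).
  0 black: C(3,0)C(9,2)/C(12,2) = 6/11; then P = 9/18
  1 black: C(3,1)C(9,1)/C(12,2) = 9/22; then P = 10/18
  2 black: C(3,2)C(9,0)/C(12,2) = 1/22; then P = 11/18
P(black from Urn II) = 19/36 ≈ 0.5278.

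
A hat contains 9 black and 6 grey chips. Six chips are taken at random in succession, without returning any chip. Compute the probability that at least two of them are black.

Sum the hypergeometric tail for j = 2,…,6 black chips.
Favorable = C(9,2)·C(6,4) + C(9,3)·C(6,3) + C(9,4)·C(6,2) + C(9,5)·C(6,1) + C(9,6)·C(6,0) = 4950; total = C(15,6) = 5005.
P = 4950/5005 = 90/91 ≈ 0.9890.

90/91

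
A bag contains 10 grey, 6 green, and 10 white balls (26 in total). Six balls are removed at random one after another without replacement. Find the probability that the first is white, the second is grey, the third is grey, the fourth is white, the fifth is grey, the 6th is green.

54/23023

Multiply the conditional probability of each draw in order, without replacement, so each draw removes one from its color and from the total.
P = (10/26) · (10/25) · (9/24) · (9/23) · (8/22) · (6/21) = 54/23023 ≈ 0.0023.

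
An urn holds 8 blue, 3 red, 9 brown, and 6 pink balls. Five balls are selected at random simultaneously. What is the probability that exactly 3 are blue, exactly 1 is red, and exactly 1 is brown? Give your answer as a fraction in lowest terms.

Unordered draws without replacement: count favorable combinations over C(26,5).
Favorable = C(8,3) · C(3,1) · C(9,1) · C(6,0) = 1512; total = C(26,5) = 65780.
P = 1512/65780 = 378/16445 ≈ 0.0230.

378/16445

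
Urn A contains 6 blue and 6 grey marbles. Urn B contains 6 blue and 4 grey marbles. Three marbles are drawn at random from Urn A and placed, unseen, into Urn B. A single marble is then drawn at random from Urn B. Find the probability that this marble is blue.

15/26

Condition on how many of the transferred marbles are blue (from Urn A: 6 blue of 12; then Urn B has 13 total).
  0 blue: C(6,0)C(6,3)/C(12,3) = 1/11; then P = 6/13
  1 blue: C(6,1)C(6,2)/C(12,3) = 9/22; then P = 7/13
  2 blue: C(6,2)C(6,1)/C(12,3) = 9/22; then P = 8/13
  3 blue: C(6,3)C(6,0)/C(12,3) = 1/11; then P = 9/13
P(blue from Urn B) = 15/26 ≈ 0.5769.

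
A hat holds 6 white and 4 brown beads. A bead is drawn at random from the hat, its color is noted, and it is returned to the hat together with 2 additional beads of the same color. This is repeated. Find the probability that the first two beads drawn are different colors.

2/5

Either white then brown, or brown then white; after the first draw the total is 12.
P = (6/10)·(4/12) + (4/10)·(6/12) = 2/5 ≈ 0.4000.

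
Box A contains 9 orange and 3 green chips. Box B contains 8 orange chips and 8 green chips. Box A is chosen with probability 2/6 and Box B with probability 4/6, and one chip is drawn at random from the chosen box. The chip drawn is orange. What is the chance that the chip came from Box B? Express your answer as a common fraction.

4/7

P(orange | Box A) = 3/4; P(orange | Box B) = 1/2.
P(orange) = 1/3·3/4 + 2/3·1/2 = 7/12.
By Bayes' rule, P(Box B | orange) = 1/3 / 7/12 = 4/7 ≈ 0.5714.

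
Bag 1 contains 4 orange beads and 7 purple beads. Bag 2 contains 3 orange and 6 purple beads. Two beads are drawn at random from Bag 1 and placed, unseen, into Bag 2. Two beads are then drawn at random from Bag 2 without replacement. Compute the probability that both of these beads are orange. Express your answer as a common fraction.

Condition on how many of the transferred beads are orange (from Bag 1: 4 orange of 11; then Bag 2 has 11 total).
  0 orange: C(4,0)C(7,2)/C(11,2) = 21/55; then P = C(3,2)/C(11,2) = 3/55
  1 orange: C(4,1)C(7,1)/C(11,2) = 28/55; then P = C(4,2)/C(11,2) = 6/55
  2 orange: C(4,2)C(7,0)/C(11,2) = 6/55; then P = C(5,2)/C(11,2) = 2/11
P(both orange) = 291/3025 ≈ 0.0962.

291/3025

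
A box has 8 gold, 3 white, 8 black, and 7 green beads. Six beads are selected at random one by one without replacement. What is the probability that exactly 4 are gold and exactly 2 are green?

21/3289

Unordered draws without replacement: count favorable combinations over C(26,6).
Favorable = C(8,4) · C(3,0) · C(8,0) · C(7,2) = 1470; total = C(26,6) = 230230.
P = 1470/230230 = 21/3289 ≈ 0.0064.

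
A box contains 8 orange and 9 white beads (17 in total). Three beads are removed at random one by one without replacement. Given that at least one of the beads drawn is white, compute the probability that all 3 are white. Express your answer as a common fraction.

7/52

P(all 3 white) = C(9,3)/C(17,3) = 21/170; P(at least one white) = 1 − C(8,3)/C(17,3) = 78/85.
Since 'all 3 white' ⊆ 'at least one white', P(all 3 | at least one) = 21/170 / 78/85 = 7/52 ≈ 0.1346.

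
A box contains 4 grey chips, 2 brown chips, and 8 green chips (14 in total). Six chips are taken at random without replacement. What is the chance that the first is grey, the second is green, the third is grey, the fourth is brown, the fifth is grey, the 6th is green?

Multiply the conditional probability of each draw in order, without replacement, so each draw removes one from its color and from the total.
P = (4/14) · (8/13) · (3/12) · (2/11) · (2/10) · (7/9) = 8/6435 ≈ 0.0012.

8/6435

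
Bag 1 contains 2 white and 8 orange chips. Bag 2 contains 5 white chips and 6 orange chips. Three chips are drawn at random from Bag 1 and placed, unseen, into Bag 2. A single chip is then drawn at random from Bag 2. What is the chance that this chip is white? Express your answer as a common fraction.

Condition on how many of the transferred chips are white (from Bag 1: 2 white of 10; then Bag 2 has 14 total).
  0 white: C(2,0)C(8,3)/C(10,3) = 7/15; then P = 5/14
  1 white: C(2,1)C(8,2)/C(10,3) = 7/15; then P = 6/14
  2 white: C(2,2)C(8,1)/C(10,3) = 1/15; then P = 7/14
P(white from Bag 2) = 2/5 ≈ 0.4000.

2/5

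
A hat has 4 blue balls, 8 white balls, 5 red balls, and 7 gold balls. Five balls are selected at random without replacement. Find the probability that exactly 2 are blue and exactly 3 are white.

2/253

Unordered draws without replacement: count favorable combinations over C(24,5).
Favorable = C(4,2) · C(8,3) · C(5,0) · C(7,0) = 336; total = C(24,5) = 42504.
P = 336/42504 = 2/253 ≈ 0.0079.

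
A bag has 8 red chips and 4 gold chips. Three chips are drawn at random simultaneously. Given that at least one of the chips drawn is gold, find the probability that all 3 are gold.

P(all 3 gold) = C(4,3)/C(12,3) = 1/55; P(at least one gold) = 1 − C(8,3)/C(12,3) = 41/55.
Since 'all 3 gold' ⊆ 'at least one gold', P(all 3 | at least one) = 1/55 / 41/55 = 1/41 ≈ 0.0244.

1/41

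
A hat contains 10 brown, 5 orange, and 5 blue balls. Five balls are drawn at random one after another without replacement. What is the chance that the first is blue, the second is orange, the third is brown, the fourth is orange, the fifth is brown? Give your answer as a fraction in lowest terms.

Multiply the conditional probability of each draw in order, without replacement, so each draw removes one from its color and from the total.
P = (5/20) · (5/19) · (10/18) · (4/17) · (9/16) = 25/5168 ≈ 0.0048.

25/5168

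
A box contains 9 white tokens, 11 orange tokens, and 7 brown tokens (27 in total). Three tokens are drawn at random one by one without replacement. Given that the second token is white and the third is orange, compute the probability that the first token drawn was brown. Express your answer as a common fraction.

7/25

P(first=brown and the second token is white and the third is orange) = (7/27)·(9/26)·(11/25) = 77/1950.
P(E) = Σ over first color = 44/975 + 11/195 + 77/1950 = 11/78.
By Bayes, P(first=brown | E) = 77/1950 / 11/78 = 7/25 ≈ 0.2800.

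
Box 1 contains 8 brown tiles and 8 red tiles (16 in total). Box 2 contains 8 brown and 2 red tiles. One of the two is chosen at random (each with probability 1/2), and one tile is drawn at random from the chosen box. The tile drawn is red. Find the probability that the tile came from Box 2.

P(red | Box 1) = 1/2; P(red | Box 2) = 1/5.
P(red) = 1/2·1/2 + 1/2·1/5 = 7/20.
By Bayes' rule, P(Box 2 | red) = 1/10 / 7/20 = 2/7 ≈ 0.2857.

2/7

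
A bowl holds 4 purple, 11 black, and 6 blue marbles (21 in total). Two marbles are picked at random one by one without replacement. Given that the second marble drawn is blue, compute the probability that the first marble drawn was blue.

P(first=blue and the second marble drawn is blue) = (6/21)·(5/20) = 1/14.
P(the second marble drawn is blue) = Σ over first color = 2/35 + 11/70 + 1/14 = 2/7.
By Bayes, P(first=blue | the second marble drawn is blue) = 1/14 / 2/7 = 1/4 ≈ 0.2500.

1/4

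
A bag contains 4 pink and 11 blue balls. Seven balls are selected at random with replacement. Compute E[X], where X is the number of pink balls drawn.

28/15

By linearity of expectation, E[X] = Σ P(draw i is pink); each independent draw has P(pink) = 4/15.
E[X] = 7 · 4/15 = 28/15 ≈ 1.8667.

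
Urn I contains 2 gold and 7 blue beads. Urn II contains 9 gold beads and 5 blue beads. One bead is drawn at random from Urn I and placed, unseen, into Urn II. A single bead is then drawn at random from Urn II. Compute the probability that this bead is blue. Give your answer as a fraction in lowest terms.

52/135

Condition on how many of the transferred beads are blue (from Urn I: 7 blue of 9; then Urn II has 15 total).
  0 blue: C(7,0)C(2,1)/C(9,1) = 2/9; then P = 5/15
  1 blue: C(7,1)C(2,0)/C(9,1) = 7/9; then P = 6/15
P(blue from Urn II) = 52/135 ≈ 0.3852.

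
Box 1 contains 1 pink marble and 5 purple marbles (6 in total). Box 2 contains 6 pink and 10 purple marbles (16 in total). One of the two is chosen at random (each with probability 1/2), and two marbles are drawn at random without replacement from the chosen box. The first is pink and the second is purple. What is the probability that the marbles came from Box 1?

2/5

P(E | Box 1) = 1/6; P(E | Box 2) = 1/4.
P(E) = 1/2·1/6 + 1/2·1/4 = 5/24.
By Bayes' rule, P(Box 1 | E) = 1/12 / 5/24 = 2/5 ≈ 0.4000.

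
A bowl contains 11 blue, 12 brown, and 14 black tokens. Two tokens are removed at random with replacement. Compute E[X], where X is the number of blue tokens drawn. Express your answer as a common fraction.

22/37

By linearity of expectation, E[X] = Σ P(draw i is blue); each independent draw has P(blue) = 11/37.
E[X] = 2 · 11/37 = 22/37 ≈ 0.5946.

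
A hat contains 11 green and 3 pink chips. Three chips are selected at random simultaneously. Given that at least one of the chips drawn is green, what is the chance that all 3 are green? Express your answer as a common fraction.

5/11

P(all 3 green) = C(11,3)/C(14,3) = 165/364; P(at least one green) = 1 − C(3,3)/C(14,3) = 363/364.
Since 'all 3 green' ⊆ 'at least one green', P(all 3 | at least one) = 165/364 / 363/364 = 5/11 ≈ 0.4545.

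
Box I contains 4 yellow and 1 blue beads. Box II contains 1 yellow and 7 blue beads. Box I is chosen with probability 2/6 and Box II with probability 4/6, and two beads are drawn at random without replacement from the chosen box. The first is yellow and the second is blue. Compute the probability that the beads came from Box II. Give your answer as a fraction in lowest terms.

P(E | Box I) = 1/5; P(E | Box II) = 1/8.
P(E) = 1/3·1/5 + 2/3·1/8 = 3/20.
By Bayes' rule, P(Box II | E) = 1/12 / 3/20 = 5/9 ≈ 0.5556.

5/9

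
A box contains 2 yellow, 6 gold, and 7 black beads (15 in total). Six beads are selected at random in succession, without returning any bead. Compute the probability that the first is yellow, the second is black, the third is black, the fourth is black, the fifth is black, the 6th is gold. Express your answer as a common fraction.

2/715

Multiply the conditional probability of each draw in order, without replacement, so each draw removes one from its color and from the total.
P = (2/15) · (7/14) · (6/13) · (5/12) · (4/11) · (6/10) = 2/715 ≈ 0.0028.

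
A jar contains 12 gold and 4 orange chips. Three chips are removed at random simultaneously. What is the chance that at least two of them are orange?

Sum the hypergeometric tail for j = 2,…,3 orange chips.
Favorable = C(4,2)·C(12,1) + C(4,3)·C(12,0) = 76; total = C(16,3) = 560.
P = 76/560 = 19/140 ≈ 0.1357.

19/140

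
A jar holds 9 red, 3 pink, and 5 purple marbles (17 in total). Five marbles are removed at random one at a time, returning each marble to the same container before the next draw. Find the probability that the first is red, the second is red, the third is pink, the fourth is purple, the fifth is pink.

Multiply the conditional probability of each draw in order, with replacement (the composition resets each draw).
P = (9/17) · (9/17) · (3/17) · (5/17) · (3/17) = 3645/1419857 ≈ 0.0026.

3645/1419857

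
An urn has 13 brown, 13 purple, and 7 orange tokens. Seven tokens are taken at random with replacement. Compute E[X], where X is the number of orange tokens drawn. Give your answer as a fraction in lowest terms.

By linearity of expectation, E[X] = Σ P(draw i is orange); each independent draw has P(orange) = 7/33.
E[X] = 7 · 7/33 = 49/33 ≈ 1.4848.

49/33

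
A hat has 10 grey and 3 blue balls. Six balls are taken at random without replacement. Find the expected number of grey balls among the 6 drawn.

60/13

By linearity of expectation, E[X] = Σ P(draw i is grey); by symmetry each draw (even without replacement) has P(grey) = 10/13.
E[X] = 6 · 10/13 = 60/13 ≈ 4.6154.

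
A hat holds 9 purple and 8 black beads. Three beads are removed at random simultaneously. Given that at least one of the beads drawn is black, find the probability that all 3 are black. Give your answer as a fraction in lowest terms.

14/149

P(all 3 black) = C(8,3)/C(17,3) = 7/85; P(at least one black) = 1 − C(9,3)/C(17,3) = 149/170.
Since 'all 3 black' ⊆ 'at least one black', P(all 3 | at least one) = 7/85 / 149/170 = 14/149 ≈ 0.0940.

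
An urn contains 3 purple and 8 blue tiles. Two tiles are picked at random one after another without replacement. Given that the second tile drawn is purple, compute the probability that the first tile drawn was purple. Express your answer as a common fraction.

P(first=purple and the second tile drawn is purple) = (3/11)·(2/10) = 3/55.
P(the second tile drawn is purple) = Σ over first color = 3/55 + 12/55 = 3/11.
By Bayes, P(first=purple | the second tile drawn is purple) = 3/55 / 3/11 = 1/5 ≈ 0.2000.

1/5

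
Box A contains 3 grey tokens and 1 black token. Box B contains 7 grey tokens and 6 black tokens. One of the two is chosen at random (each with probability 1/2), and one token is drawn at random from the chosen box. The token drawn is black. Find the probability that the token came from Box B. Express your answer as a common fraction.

24/37

P(black | Box A) = 1/4; P(black | Box B) = 6/13.
P(black) = 1/2·1/4 + 1/2·6/13 = 37/104.
By Bayes' rule, P(Box B | black) = 3/13 / 37/104 = 24/37 ≈ 0.6486.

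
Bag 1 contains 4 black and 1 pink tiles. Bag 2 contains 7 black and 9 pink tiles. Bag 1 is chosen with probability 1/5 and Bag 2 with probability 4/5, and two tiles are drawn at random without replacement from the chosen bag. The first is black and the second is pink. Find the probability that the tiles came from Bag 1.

4/25

P(E | Bag 1) = 1/5; P(E | Bag 2) = 21/80.
P(E) = 1/5·1/5 + 4/5·21/80 = 1/4.
By Bayes' rule, P(Bag 1 | E) = 1/25 / 1/4 = 4/25 ≈ 0.1600.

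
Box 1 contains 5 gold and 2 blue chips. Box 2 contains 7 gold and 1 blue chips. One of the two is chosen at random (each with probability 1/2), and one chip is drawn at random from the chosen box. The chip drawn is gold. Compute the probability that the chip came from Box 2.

49/89

P(gold | Box 1) = 5/7; P(gold | Box 2) = 7/8.
P(gold) = 1/2·5/7 + 1/2·7/8 = 89/112.
By Bayes' rule, P(Box 2 | gold) = 7/16 / 89/112 = 49/89 ≈ 0.5506.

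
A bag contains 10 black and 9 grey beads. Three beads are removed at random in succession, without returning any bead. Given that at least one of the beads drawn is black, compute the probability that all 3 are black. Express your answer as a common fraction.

8/59

P(all 3 black) = C(10,3)/C(19,3) = 40/323; P(at least one black) = 1 − C(9,3)/C(19,3) = 295/323.
Since 'all 3 black' ⊆ 'at least one black', P(all 3 | at least one) = 40/323 / 295/323 = 8/59 ≈ 0.1356.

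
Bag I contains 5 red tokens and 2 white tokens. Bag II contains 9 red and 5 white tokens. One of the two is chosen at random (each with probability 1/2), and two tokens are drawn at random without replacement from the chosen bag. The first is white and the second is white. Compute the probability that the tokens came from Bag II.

30/43

P(E | Bag I) = 1/21; P(E | Bag II) = 10/91.
P(E) = 1/2·1/21 + 1/2·10/91 = 43/546.
By Bayes' rule, P(Bag II | E) = 5/91 / 43/546 = 30/43 ≈ 0.6977.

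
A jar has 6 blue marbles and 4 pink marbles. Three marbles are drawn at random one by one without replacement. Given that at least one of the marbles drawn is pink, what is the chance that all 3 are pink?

P(all 3 pink) = C(4,3)/C(10,3) = 1/30; P(at least one pink) = 1 − C(6,3)/C(10,3) = 5/6.
Since 'all 3 pink' ⊆ 'at least one pink', P(all 3 | at least one) = 1/30 / 5/6 = 1/25 ≈ 0.0400.

1/25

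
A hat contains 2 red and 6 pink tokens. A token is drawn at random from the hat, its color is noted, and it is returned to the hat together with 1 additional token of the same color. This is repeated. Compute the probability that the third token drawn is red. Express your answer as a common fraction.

1/4

Sum over the four possibilities for the first two draws (red/not-red each), tracking how the red count and total change by +1 per draw.
P(third is red) = 1/4 ≈ 0.2500. (In a Pólya urn every draw has the same marginal probability 2/8.)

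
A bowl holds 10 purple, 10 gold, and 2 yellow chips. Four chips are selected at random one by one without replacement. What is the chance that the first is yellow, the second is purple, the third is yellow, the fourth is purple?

3/2926

Multiply the conditional probability of each draw in order, without replacement, so each draw removes one from its color and from the total.
P = (2/22) · (10/21) · (1/20) · (9/19) = 3/2926 ≈ 0.0010.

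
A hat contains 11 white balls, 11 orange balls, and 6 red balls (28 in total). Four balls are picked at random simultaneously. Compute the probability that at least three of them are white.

209/1365

Sum the hypergeometric tail for j = 3,…,4 white balls.
Favorable = C(11,3)·C(17,1) + C(11,4)·C(17,0) = 3135; total = C(28,4) = 20475.
P = 3135/20475 = 209/1365 ≈ 0.1531.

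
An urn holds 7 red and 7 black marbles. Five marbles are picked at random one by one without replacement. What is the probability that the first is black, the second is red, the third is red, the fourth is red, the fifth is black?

Multiply the conditional probability of each draw in order, without replacement, so each draw removes one from its color and from the total.
P = (7/14) · (7/13) · (6/12) · (5/11) · (6/10) = 21/572 ≈ 0.0367.

21/572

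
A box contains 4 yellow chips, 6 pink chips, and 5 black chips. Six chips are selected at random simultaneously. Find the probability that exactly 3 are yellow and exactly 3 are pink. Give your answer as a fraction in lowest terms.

16/1001

Unordered draws without replacement: count favorable combinations over C(15,6).
Favorable = C(4,3) · C(6,3) · C(5,0) = 80; total = C(15,6) = 5005.
P = 80/5005 = 16/1001 ≈ 0.0160.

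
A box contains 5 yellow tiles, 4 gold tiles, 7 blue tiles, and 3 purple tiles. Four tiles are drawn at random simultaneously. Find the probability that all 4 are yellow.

Unordered draws without replacement: count favorable combinations over C(19,4).
Favorable = C(5,4) · C(4,0) · C(7,0) · C(3,0) = 5; total = C(19,4) = 3876.
P = 5/3876 = 5/3876 ≈ 0.0013.

5/3876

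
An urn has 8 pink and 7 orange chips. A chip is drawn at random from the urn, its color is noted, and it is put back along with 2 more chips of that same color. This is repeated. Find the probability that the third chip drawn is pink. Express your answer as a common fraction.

Sum over the four possibilities for the first two draws (pink/not-pink each), tracking how the pink count and total change by +2 per draw.
P(third is pink) = 8/15 ≈ 0.5333. (In a Pólya urn every draw has the same marginal probability 8/15.)

8/15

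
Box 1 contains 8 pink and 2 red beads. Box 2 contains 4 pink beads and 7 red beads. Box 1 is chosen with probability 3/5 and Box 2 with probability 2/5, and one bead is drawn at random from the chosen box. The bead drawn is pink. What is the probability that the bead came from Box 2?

P(pink | Box 1) = 4/5; P(pink | Box 2) = 4/11.
P(pink) = 3/5·4/5 + 2/5·4/11 = 172/275.
By Bayes' rule, P(Box 2 | pink) = 8/55 / 172/275 = 10/43 ≈ 0.2326.

10/43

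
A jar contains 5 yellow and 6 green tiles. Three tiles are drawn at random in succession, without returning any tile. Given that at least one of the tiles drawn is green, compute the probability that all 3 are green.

P(all 3 green) = C(6,3)/C(11,3) = 4/33; P(at least one green) = 1 − C(5,3)/C(11,3) = 31/33.
Since 'all 3 green' ⊆ 'at least one green', P(all 3 | at least one) = 4/33 / 31/33 = 4/31 ≈ 0.1290.

4/31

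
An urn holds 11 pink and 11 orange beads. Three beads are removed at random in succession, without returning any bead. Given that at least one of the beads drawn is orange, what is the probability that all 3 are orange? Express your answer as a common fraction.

3/25

P(all 3 orange) = C(11,3)/C(22,3) = 3/28; P(at least one orange) = 1 − C(11,3)/C(22,3) = 25/28.
Since 'all 3 orange' ⊆ 'at least one orange', P(all 3 | at least one) = 3/28 / 25/28 = 3/25 ≈ 0.1200.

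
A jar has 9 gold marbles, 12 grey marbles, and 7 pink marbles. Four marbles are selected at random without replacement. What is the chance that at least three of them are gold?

Sum the hypergeometric tail for j = 3,…,4 gold marbles.
Favorable = C(9,3)·C(19,1) + C(9,4)·C(19,0) = 1722; total = C(28,4) = 20475.
P = 1722/20475 = 82/975 ≈ 0.0841.

82/975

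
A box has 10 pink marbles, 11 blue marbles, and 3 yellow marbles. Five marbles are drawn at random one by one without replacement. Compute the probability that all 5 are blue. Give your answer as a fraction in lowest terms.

Unordered draws without replacement: count favorable combinations over C(24,5).
Favorable = C(10,0) · C(11,5) · C(3,0) = 462; total = C(24,5) = 42504.
P = 462/42504 = 1/92 ≈ 0.0109.

1/92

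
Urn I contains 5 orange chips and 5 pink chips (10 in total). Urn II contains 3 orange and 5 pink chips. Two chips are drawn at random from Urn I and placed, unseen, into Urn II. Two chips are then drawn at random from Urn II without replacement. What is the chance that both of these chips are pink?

137/405

Condition on how many of the transferred chips are pink (from Urn I: 5 pink of 10; then Urn II has 10 total).
  0 pink: C(5,0)C(5,2)/C(10,2) = 2/9; then P = C(5,2)/C(10,2) = 2/9
  1 pink: C(5,1)C(5,1)/C(10,2) = 5/9; then P = C(6,2)/C(10,2) = 1/3
  2 pink: C(5,2)C(5,0)/C(10,2) = 2/9; then P = C(7,2)/C(10,2) = 7/15
P(both pink) = 137/405 ≈ 0.3383.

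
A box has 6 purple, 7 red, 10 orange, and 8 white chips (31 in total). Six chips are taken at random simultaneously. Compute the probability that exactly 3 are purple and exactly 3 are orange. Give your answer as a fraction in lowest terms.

Unordered draws without replacement: count favorable combinations over C(31,6).
Favorable = C(6,3) · C(7,0) · C(10,3) · C(8,0) = 2400; total = C(31,6) = 736281.
P = 2400/736281 = 800/245427 ≈ 0.0033.

800/245427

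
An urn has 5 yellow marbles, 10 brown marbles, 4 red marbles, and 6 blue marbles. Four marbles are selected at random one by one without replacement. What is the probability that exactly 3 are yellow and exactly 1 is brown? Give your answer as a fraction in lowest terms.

2/253

Unordered draws without replacement: count favorable combinations over C(25,4).
Favorable = C(5,3) · C(10,1) · C(4,0) · C(6,0) = 100; total = C(25,4) = 12650.
P = 100/12650 = 2/253 ≈ 0.0079.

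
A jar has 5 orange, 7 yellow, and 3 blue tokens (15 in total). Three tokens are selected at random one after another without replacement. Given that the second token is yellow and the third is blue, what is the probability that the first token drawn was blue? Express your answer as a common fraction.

P(first=blue and the second token is yellow and the third is blue) = (3/15)·(7/14)·(2/13) = 1/65.
P(E) = Σ over first color = 1/26 + 3/65 + 1/65 = 1/10.
By Bayes, P(first=blue | E) = 1/65 / 1/10 = 2/13 ≈ 0.1538.

2/13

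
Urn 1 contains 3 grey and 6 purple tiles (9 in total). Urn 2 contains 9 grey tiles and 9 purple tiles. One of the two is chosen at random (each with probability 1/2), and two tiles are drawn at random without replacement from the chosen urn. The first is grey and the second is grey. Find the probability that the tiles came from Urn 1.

P(E | Urn 1) = 1/12; P(E | Urn 2) = 4/17.
P(E) = 1/2·1/12 + 1/2·4/17 = 65/408.
By Bayes' rule, P(Urn 1 | E) = 1/24 / 65/408 = 17/65 ≈ 0.2615.

17/65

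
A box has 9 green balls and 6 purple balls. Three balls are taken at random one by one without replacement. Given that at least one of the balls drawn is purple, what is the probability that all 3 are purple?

P(all 3 purple) = C(6,3)/C(15,3) = 4/91; P(at least one purple) = 1 − C(9,3)/C(15,3) = 53/65.
Since 'all 3 purple' ⊆ 'at least one purple', P(all 3 | at least one) = 4/91 / 53/65 = 20/371 ≈ 0.0539.

20/371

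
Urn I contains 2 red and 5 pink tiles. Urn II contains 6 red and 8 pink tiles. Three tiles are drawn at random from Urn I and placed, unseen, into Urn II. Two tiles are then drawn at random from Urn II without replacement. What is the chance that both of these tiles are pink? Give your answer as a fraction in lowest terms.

163/476

Condition on how many of the transferred tiles are pink (from Urn I: 5 pink of 7; then Urn II has 17 total).
  1 pink: C(5,1)C(2,2)/C(7,3) = 1/7; then P = C(9,2)/C(17,2) = 9/34
  2 pink: C(5,2)C(2,1)/C(7,3) = 4/7; then P = C(10,2)/C(17,2) = 45/136
  3 pink: C(5,3)C(2,0)/C(7,3) = 2/7; then P = C(11,2)/C(17,2) = 55/136
P(both pink) = 163/476 ≈ 0.3424.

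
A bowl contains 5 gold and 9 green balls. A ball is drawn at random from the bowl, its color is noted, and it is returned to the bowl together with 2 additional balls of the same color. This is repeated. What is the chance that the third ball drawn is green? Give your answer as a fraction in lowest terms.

Sum over the four possibilities for the first two draws (green/not-green each), tracking how the green count and total change by +2 per draw.
P(third is green) = 9/14 ≈ 0.6429. (In a Pólya urn every draw has the same marginal probability 9/14.)

9/14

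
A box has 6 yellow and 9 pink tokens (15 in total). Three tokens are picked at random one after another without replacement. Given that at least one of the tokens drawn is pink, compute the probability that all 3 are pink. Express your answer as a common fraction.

P(all 3 pink) = C(9,3)/C(15,3) = 12/65; P(at least one pink) = 1 − C(6,3)/C(15,3) = 87/91.
Since 'all 3 pink' ⊆ 'at least one pink', P(all 3 | at least one) = 12/65 / 87/91 = 28/145 ≈ 0.1931.

28/145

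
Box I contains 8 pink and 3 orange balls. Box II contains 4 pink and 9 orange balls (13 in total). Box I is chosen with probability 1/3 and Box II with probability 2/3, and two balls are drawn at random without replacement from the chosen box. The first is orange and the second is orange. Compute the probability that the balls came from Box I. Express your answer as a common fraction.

13/233

P(E | Box I) = 3/55; P(E | Box II) = 6/13.
P(E) = 1/3·3/55 + 2/3·6/13 = 233/715.
By Bayes' rule, P(Box I | E) = 1/55 / 233/715 = 13/233 ≈ 0.0558.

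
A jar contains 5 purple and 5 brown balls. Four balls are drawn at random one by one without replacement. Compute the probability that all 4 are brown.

1/42

Multiply the conditional probability of each draw in order, without replacement, so each draw removes one from its color and from the total.
P = (5/10) · (4/9) · (3/8) · (2/7) = 1/42 ≈ 0.0238.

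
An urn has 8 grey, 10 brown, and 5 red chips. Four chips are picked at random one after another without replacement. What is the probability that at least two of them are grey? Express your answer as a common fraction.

10/23

Sum the hypergeometric tail for j = 2,…,4 grey chips.
Favorable = C(8,2)·C(15,2) + C(8,3)·C(15,1) + C(8,4)·C(15,0) = 3850; total = C(23,4) = 8855.
P = 3850/8855 = 10/23 ≈ 0.4348.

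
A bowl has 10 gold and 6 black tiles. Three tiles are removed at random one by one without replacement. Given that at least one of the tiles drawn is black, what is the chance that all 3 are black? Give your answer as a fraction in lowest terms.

P(all 3 black) = C(6,3)/C(16,3) = 1/28; P(at least one black) = 1 − C(10,3)/C(16,3) = 11/14.
Since 'all 3 black' ⊆ 'at least one black', P(all 3 | at least one) = 1/28 / 11/14 = 1/22 ≈ 0.0455.

1/22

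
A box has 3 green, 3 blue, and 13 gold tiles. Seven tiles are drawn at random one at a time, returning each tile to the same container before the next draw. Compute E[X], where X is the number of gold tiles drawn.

91/19

By linearity of expectation, E[X] = Σ P(draw i is gold); each independent draw has P(gold) = 13/19.
E[X] = 7 · 13/19 = 91/19 ≈ 4.7895.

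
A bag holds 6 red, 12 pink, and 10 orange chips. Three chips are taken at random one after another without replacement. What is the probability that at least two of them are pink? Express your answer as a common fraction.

Sum the hypergeometric tail for j = 2,…,3 pink chips.
Favorable = C(12,2)·C(16,1) + C(12,3)·C(16,0) = 1276; total = C(28,3) = 3276.
P = 1276/3276 = 319/819 ≈ 0.3895.

319/819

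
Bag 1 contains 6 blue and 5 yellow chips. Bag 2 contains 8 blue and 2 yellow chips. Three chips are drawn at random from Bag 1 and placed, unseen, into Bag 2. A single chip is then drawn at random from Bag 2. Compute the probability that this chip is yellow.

Condition on how many of the transferred chips are yellow (from Bag 1: 5 yellow of 11; then Bag 2 has 13 total).
  0 yellow: C(5,0)C(6,3)/C(11,3) = 4/33; then P = 2/13
  1 yellow: C(5,1)C(6,2)/C(11,3) = 5/11; then P = 3/13
  2 yellow: C(5,2)C(6,1)/C(11,3) = 4/11; then P = 4/13
  3 yellow: C(5,3)C(6,0)/C(11,3) = 2/33; then P = 5/13
P(yellow from Bag 2) = 37/143 ≈ 0.2587.

37/143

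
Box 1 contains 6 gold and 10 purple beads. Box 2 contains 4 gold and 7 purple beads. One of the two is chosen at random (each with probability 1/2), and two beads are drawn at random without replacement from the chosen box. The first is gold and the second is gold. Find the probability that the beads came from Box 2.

P(E | Box 1) = 1/8; P(E | Box 2) = 6/55.
P(E) = 1/2·1/8 + 1/2·6/55 = 103/880.
By Bayes' rule, P(Box 2 | E) = 3/55 / 103/880 = 48/103 ≈ 0.4660.

48/103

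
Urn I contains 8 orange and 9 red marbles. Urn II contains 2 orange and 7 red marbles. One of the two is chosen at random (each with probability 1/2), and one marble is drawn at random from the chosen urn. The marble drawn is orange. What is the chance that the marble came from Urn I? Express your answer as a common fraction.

36/53

P(orange | Urn I) = 8/17; P(orange | Urn II) = 2/9.
P(orange) = 1/2·8/17 + 1/2·2/9 = 53/153.
By Bayes' rule, P(Urn I | orange) = 4/17 / 53/153 = 36/53 ≈ 0.6792.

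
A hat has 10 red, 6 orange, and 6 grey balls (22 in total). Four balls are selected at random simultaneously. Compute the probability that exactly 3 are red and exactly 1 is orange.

Unordered draws without replacement: count favorable combinations over C(22,4).
Favorable = C(10,3) · C(6,1) · C(6,0) = 720; total = C(22,4) = 7315.
P = 720/7315 = 144/1463 ≈ 0.0984.

144/1463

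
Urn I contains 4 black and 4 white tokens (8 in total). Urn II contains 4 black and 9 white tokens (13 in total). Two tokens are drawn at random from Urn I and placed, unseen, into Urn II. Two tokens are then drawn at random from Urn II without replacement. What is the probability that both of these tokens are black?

Condition on how many of the transferred tokens are black (from Urn I: 4 black of 8; then Urn II has 15 total).
  0 black: C(4,0)C(4,2)/C(8,2) = 3/14; then P = C(4,2)/C(15,2) = 2/35
  1 black: C(4,1)C(4,1)/C(8,2) = 4/7; then P = C(5,2)/C(15,2) = 2/21
  2 black: C(4,2)C(4,0)/C(8,2) = 3/14; then P = C(6,2)/C(15,2) = 1/7
P(both black) = 143/1470 ≈ 0.0973.

143/1470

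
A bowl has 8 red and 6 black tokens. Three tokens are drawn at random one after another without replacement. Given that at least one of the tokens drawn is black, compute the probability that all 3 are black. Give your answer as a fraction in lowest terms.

5/77

P(all 3 black) = C(6,3)/C(14,3) = 5/91; P(at least one black) = 1 − C(8,3)/C(14,3) = 11/13.
Since 'all 3 black' ⊆ 'at least one black', P(all 3 | at least one) = 5/91 / 11/13 = 5/77 ≈ 0.0649.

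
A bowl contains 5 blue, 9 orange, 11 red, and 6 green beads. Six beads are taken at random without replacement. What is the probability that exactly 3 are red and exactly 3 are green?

1100/245427

Unordered draws without replacement: count favorable combinations over C(31,6).
Favorable = C(5,0) · C(9,0) · C(11,3) · C(6,3) = 3300; total = C(31,6) = 736281.
P = 3300/736281 = 1100/245427 ≈ 0.0045.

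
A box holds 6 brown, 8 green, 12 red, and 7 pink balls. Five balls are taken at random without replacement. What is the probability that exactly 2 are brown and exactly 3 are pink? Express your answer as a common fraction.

175/79112

Unordered draws without replacement: count favorable combinations over C(33,5).
Favorable = C(6,2) · C(8,0) · C(12,0) · C(7,3) = 525; total = C(33,5) = 237336.
P = 525/237336 = 175/79112 ≈ 0.0022.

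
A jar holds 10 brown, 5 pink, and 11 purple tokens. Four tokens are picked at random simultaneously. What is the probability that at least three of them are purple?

Sum the hypergeometric tail for j = 3,…,4 purple tokens.
Favorable = C(11,3)·C(15,1) + C(11,4)·C(15,0) = 2805; total = C(26,4) = 14950.
P = 2805/14950 = 561/2990 ≈ 0.1876.

561/2990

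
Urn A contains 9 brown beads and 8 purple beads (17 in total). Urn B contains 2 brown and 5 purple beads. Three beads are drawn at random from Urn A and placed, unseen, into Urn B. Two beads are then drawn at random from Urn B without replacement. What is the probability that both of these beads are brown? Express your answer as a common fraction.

Condition on how many of the transferred beads are brown (from Urn A: 9 brown of 17; then Urn B has 10 total).
  0 brown: C(9,0)C(8,3)/C(17,3) = 7/85; then P = C(2,2)/C(10,2) = 1/45
  1 brown: C(9,1)C(8,2)/C(17,3) = 63/170; then P = C(3,2)/C(10,2) = 1/15
  2 brown: C(9,2)C(8,1)/C(17,3) = 36/85; then P = C(4,2)/C(10,2) = 2/15
  3 brown: C(9,3)C(8,0)/C(17,3) = 21/170; then P = C(5,2)/C(10,2) = 2/9
P(both brown) = 169/1530 ≈ 0.1105.

169/1530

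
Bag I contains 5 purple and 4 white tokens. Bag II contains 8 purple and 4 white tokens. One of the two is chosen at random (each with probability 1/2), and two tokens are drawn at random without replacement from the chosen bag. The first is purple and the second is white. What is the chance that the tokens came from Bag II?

48/103

P(E | Bag I) = 5/18; P(E | Bag II) = 8/33.
P(E) = 1/2·5/18 + 1/2·8/33 = 103/396.
By Bayes' rule, P(Bag II | E) = 4/33 / 103/396 = 48/103 ≈ 0.4660.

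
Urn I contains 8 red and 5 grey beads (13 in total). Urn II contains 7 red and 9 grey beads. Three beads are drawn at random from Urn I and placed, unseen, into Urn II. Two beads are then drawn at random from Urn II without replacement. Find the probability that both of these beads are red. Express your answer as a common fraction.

35/171

Condition on how many of the transferred beads are red (from Urn I: 8 red of 13; then Urn II has 19 total).
  0 red: C(8,0)C(5,3)/C(13,3) = 5/143; then P = C(7,2)/C(19,2) = 7/57
  1 red: C(8,1)C(5,2)/C(13,3) = 40/143; then P = C(8,2)/C(19,2) = 28/171
  2 red: C(8,2)C(5,1)/C(13,3) = 70/143; then P = C(9,2)/C(19,2) = 4/19
  3 red: C(8,3)C(5,0)/C(13,3) = 28/143; then P = C(10,2)/C(19,2) = 5/19
P(both red) = 35/171 ≈ 0.2047.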